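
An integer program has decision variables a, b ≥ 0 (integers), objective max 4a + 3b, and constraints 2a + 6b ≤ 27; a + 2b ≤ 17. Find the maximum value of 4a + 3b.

52

The continuous relaxation peaks at (13.5, 0) with value 54.00; rounding to a feasible lattice point costs some objective.
(a,b)=(13,0): 2·13+6·0=26≤27, 1·13+2·0=13≤17, objective 52.
(a,b)=(12,0): 2·12+6·0=24≤27, 1·12+2·0=12≤17, objective 48.
No feasible integer point exceeds 52.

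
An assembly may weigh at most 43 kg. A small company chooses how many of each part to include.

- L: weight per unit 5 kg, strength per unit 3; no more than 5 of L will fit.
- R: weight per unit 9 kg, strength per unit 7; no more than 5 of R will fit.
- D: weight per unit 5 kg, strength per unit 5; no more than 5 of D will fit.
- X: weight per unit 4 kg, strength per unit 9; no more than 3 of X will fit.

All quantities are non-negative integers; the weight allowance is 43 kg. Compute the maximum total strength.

55

This is a bounded integer knapsack.
Take 1×L, 5×D, and 3×X: weight 42 ≤ 43, strength 1·3 + 5·5 + 3·9 = 55.
X has the best ratio (9/4) and is taken to its limit of 3; remaining capacity is filled optimally with the others.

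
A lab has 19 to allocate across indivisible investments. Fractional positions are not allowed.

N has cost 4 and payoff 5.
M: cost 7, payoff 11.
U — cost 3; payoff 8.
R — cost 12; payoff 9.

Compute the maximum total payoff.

24

This is an integer program with binary decision variables.
Allowing fractional choices, the relaxed optimum would be about 27.8, but investments are indivisible.
N + U + R: cost 4 + 3 + 12 = 19 ≤ 19, payoff 5 + 8 + 9 = 22.
N + M + U: cost 4 + 7 + 3 = 14 ≤ 19, payoff 5 + 11 + 8 = 24.
M + R: cost 7 + 12 = 19 ≤ 19, payoff 11 + 9 = 20.
Best is N, M, and U with total payoff 24.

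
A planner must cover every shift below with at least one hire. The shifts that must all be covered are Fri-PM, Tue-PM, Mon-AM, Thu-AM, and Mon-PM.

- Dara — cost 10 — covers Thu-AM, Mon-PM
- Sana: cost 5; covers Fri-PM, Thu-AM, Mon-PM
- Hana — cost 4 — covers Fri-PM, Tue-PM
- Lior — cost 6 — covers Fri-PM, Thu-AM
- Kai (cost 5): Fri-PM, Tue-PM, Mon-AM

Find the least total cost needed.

10

Choose Sana and Kai: together they cover Fri-PM, Tue-PM, Mon-AM, Thu-AM, Mon-PM — every shift.
Total cost: 5 + 5 = 10.
No cover costs less than 10.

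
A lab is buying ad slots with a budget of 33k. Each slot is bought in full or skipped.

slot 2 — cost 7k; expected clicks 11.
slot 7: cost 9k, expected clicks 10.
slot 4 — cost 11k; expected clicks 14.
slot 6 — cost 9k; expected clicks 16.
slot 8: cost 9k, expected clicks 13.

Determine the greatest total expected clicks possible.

43

Take slot 4, slot 6, and slot 8: cost 11 + 9 + 9 = 29 ≤ 33, expected clicks 14 + 16 + 13 = 43.
No other feasible combination does better.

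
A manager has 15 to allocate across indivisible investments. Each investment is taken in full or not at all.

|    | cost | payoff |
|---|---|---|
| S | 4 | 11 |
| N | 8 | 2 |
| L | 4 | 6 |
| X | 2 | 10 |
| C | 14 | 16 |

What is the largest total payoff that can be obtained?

27

Allowing fractional choices, the relaxed optimum would be about 32.7, but investments are indivisible.
S + N + X: cost 4 + 8 + 2 = 14 ≤ 15, payoff 11 + 2 + 10 = 23.
S + X: cost 4 + 2 = 6 ≤ 15, payoff 11 + 10 = 21.
S + L + X: cost 4 + 4 + 2 = 10 ≤ 15, payoff 11 + 6 + 10 = 27.
Best is S, L, and X with total payoff 27.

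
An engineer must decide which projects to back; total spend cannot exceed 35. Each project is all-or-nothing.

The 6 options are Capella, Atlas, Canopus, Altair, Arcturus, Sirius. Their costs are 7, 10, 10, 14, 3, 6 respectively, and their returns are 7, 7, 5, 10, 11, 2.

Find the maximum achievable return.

35

Capella + Atlas + Altair + Arcturus: cost 7 + 10 + 14 + 3 = 34 ≤ 35, return 7 + 7 + 10 + 11 = 35.
Capella + Atlas + Canopus + Arcturus: cost 7 + 10 + 10 + 3 = 30 ≤ 35, return 7 + 7 + 5 + 11 = 30.
Capella + Canopus + Altair + Arcturus: cost 7 + 10 + 14 + 3 = 34 ≤ 35, return 7 + 5 + 10 + 11 = 33.
Best is Capella, Atlas, Altair, and Arcturus with total return 35.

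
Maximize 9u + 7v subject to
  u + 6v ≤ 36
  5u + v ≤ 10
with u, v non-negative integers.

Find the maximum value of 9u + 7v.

(u,v)=(1,5): 1·1+6·5=31≤36, 5·1+1·5=10≤10, objective 44.
(u,v)=(0,6): 1·0+6·6=36≤36, 5·0+1·6=6≤10, objective 42.
The best lattice point is (1,5), giving 44.

44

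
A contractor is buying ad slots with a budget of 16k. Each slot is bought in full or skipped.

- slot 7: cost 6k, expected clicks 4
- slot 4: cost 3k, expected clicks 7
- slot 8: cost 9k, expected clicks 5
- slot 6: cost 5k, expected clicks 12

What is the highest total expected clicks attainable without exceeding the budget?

slot 7 + slot 4 + slot 6: cost 6 + 3 + 5 = 14 ≤ 16, expected clicks 4 + 7 + 12 = 23.
slot 4 + slot 6: cost 3 + 5 = 8 ≤ 16, expected clicks 7 + 12 = 19.
Best is slot 7, slot 4, and slot 6 with total expected clicks 23.

23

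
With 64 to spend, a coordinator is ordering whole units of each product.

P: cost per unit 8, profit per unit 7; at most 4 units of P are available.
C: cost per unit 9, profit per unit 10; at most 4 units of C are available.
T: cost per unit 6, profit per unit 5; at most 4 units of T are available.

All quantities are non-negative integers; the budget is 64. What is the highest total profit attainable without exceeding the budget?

This is a bounded integer knapsack.
C has the best ratio (10/9); taking only C gives at most 4×10 = 40 (stopped by the supply cap of 4).
Mixing does better — 2×P, 4×C, and 2×T: cost 64 ≤ 64, profit 2·7 + 4·10 + 2·5 = 64.

64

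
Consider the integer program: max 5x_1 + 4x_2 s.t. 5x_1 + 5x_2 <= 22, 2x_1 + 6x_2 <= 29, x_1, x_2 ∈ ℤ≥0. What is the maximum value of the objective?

20

(x_1,x_2)=(4,0): 5·4+5·0=20≤22, 2·4+6·0=8≤29, objective 20.
(x_1,x_2)=(3,1): 5·3+5·1=20≤22, 2·3+6·1=12≤29, objective 19.
(x_1,x_2)=(3,0): 5·3+5·0=15≤22, 2·3+6·0=6≤29, objective 15.
No feasible integer point exceeds 20.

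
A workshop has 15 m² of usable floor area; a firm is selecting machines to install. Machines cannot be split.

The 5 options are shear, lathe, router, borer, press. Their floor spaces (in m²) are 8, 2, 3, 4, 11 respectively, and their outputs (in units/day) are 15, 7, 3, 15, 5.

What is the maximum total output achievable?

37

Allowing fractional choices, the relaxed optimum would be about 38.0, but machines are indivisible.
shear + borer: floor space 8 + 4 = 12 ≤ 15, output 15 + 15 = 30.
shear + router + borer: floor space 8 + 3 + 4 = 15 ≤ 15, output 15 + 3 + 15 = 33.
shear + lathe + borer: floor space 8 + 2 + 4 = 14 ≤ 15, output 15 + 7 + 15 = 37.
Best is shear, lathe, and borer with total output 37.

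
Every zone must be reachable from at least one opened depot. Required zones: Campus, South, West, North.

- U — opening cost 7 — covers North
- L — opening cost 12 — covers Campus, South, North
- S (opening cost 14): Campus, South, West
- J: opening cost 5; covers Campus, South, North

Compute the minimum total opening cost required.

Choose S and J: together they cover Campus, South, West, North — every zone.
Total opening cost: 14 + 5 = 19.

19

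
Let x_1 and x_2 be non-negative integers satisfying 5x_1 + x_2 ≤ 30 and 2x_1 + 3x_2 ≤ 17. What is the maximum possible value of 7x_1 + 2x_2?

42

The continuous relaxation peaks at (5.62, 1.92) with value 43.15; rounding to a feasible lattice point costs some objective.
(x_1,x_2)=(6,0): 5·6+1·0=30≤30, 2·6+3·0=12≤17, objective 42.
(x_1,x_2)=(5,2): 5·5+1·2=27≤30, 2·5+3·2=16≤17, objective 39.
(x_1,x_2)=(5,1): 5·5+1·1=26≤30, 2·5+3·1=13≤17, objective 37.
The best lattice point is (6,0), giving 42.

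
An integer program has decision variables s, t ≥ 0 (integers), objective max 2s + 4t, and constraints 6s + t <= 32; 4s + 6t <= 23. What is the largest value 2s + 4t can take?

The continuous relaxation peaks at (0, 3.83) with value 15.33; rounding to a feasible lattice point costs some objective.
(s,t)=(1,3): 6·1+1·3=9≤32, 4·1+6·3=22≤23, objective 14.
(s,t)=(0,3): 6·0+1·3=3≤32, 4·0+6·3=18≤23, objective 12.
(s,t)=(2,2): 6·2+1·2=14≤32, 4·2+6·2=20≤23, objective 12.
The best lattice point is (1,3), giving 14.

14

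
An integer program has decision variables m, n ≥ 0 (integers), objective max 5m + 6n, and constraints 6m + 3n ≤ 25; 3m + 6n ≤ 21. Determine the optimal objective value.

The continuous relaxation peaks at (3.22, 1.89) with value 27.44; rounding to a feasible lattice point costs some objective.
(m,n)=(3,2): 6·3+3·2=24≤25, 3·3+6·2=21≤21, objective 27.
(m,n)=(2,2): 6·2+3·2=18≤25, 3·2+6·2=18≤21, objective 22.
The best lattice point is (3,2), giving 27.

27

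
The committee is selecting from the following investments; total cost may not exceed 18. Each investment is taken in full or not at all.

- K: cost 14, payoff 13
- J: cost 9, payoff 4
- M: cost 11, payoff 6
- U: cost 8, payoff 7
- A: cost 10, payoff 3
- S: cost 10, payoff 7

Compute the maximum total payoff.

Allowing fractional choices, the relaxed optimum would be about 16.5, but investments are indivisible.
U + S: cost 8 + 10 = 18 ≤ 18, payoff 7 + 7 = 14.
J + U: cost 9 + 8 = 17 ≤ 18, payoff 4 + 7 = 11.
K: cost 14 ≤ 18, payoff 13.
Best is U and S with total payoff 14.

14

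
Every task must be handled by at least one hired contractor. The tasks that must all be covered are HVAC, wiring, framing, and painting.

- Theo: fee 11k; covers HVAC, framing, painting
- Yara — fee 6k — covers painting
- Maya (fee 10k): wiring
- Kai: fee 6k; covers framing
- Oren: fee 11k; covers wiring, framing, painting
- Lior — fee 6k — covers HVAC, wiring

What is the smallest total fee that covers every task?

Choose Theo and Lior: together they cover HVAC, wiring, framing, painting — every task.
Total fee: 11 + 6 = 17.
No cover costs less than 17.

17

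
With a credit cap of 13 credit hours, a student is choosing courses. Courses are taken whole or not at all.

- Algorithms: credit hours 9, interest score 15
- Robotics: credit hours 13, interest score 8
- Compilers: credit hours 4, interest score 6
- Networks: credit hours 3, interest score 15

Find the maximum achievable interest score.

30

Algorithms + Compilers: credit hours 9 + 4 = 13 ≤ 13, interest score 15 + 6 = 21.
Algorithms + Networks: credit hours 9 + 3 = 12 ≤ 13, interest score 15 + 15 = 30.
Compilers + Networks: credit hours 4 + 3 = 7 ≤ 13, interest score 6 + 15 = 21.
Best is Algorithms and Networks with total interest score 30.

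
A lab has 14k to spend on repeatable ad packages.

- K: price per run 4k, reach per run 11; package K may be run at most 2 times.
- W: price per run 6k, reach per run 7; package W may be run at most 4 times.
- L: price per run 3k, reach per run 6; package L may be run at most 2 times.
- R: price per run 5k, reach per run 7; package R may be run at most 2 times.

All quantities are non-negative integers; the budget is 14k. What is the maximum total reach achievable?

34

Take 2×K and 2×L: price 14 ≤ 14, reach 2·11 + 2·6 = 34.
K has the best ratio (11/4) and is taken to its limit of 2; remaining capacity is filled optimally with the others.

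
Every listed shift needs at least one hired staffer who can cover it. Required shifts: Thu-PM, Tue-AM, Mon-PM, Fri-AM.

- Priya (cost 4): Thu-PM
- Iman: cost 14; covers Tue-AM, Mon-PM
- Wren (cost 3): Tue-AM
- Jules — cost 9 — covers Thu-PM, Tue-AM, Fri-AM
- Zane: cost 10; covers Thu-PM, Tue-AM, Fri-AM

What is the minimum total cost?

The greedy cost-per-new-shift heuristic would pick Wren, Priya, Jules, and Iman for 30, but a cheaper cover exists.
Choose Iman and Jules: together they cover Thu-PM, Tue-AM, Mon-PM, Fri-AM — every shift.
Total cost: 14 + 9 = 23.
No cover costs less than 23.

23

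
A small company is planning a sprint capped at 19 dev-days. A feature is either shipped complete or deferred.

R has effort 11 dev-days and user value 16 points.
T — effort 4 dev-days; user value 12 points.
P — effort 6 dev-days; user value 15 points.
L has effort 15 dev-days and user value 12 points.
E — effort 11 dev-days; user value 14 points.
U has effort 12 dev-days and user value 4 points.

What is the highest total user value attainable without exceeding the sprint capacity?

31

Allowing fractional choices, the relaxed optimum would be about 40.1, but features are indivisible.
R + T: effort 11 + 4 = 15 ≤ 19, user value 16 + 12 = 28.
P + E: effort 6 + 11 = 17 ≤ 19, user value 15 + 14 = 29.
R + P: effort 11 + 6 = 17 ≤ 19, user value 16 + 15 = 31.
Best is R and P with total user value 31.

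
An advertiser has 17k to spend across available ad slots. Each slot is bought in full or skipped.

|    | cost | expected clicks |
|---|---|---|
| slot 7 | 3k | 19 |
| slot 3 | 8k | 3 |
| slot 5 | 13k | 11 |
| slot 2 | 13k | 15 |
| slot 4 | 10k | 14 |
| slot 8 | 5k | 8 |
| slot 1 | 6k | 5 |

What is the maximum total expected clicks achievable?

This is a 0-1 knapsack instance.
slot 7 + slot 8 + slot 1: cost 3 + 5 + 6 = 14 ≤ 17, expected clicks 19 + 8 + 5 = 32.
slot 7 + slot 2: cost 3 + 13 = 16 ≤ 17, expected clicks 19 + 15 = 34.
slot 7 + slot 4: cost 3 + 10 = 13 ≤ 17, expected clicks 19 + 14 = 33.
Best is slot 7 and slot 2 with total expected clicks 34.

34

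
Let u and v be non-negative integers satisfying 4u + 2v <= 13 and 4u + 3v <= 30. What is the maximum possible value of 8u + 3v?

The continuous relaxation peaks at (3.25, 0) with value 26.00; rounding to a feasible lattice point costs some objective.
(u,v)=(3,0): 4·3+2·0=12≤13, 4·3+3·0=12≤30, objective 24.
(u,v)=(2,1): 4·2+2·1=10≤13, 4·2+3·1=11≤30, objective 19.
(u,v)=(2,0): 4·2+2·0=8≤13, 4·2+3·0=8≤30, objective 16.
No feasible integer point exceeds 24.

24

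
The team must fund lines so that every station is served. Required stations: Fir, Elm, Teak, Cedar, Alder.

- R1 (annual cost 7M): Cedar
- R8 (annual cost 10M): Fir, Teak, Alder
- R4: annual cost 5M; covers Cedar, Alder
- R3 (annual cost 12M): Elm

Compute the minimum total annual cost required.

Choose R8, R4, and R3: together they cover Fir, Elm, Teak, Cedar, Alder — every station.
Total annual cost: 10 + 5 + 12 = 27.
No cover costs less than 27.

27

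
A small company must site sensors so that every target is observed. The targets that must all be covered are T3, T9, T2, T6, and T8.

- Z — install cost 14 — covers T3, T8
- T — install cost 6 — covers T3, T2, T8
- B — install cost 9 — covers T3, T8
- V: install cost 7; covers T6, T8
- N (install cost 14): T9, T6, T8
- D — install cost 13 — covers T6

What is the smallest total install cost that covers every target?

The greedy cost-per-new-target heuristic would pick T, V, and N for 27, but a cheaper cover exists.
Choose T and N: together they cover T3, T9, T2, T6, T8 — every target.
Total install cost: 6 + 14 = 20.
No cover costs less than 20.

20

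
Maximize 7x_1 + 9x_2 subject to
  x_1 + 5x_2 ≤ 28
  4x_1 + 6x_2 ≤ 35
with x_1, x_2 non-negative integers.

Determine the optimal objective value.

58

The continuous relaxation peaks at (8.75, 0) with value 61.25; rounding to a feasible lattice point costs some objective.
(x_1,x_2)=(7,1) is feasible, giving 58.
(x_1,x_2)=(8,0) is feasible, giving 56.
No feasible integer point exceeds 58.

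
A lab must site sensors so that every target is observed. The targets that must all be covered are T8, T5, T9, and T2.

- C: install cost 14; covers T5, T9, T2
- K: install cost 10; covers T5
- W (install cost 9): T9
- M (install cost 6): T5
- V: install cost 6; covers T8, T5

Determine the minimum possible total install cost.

20

This is a weighted set-cover instance.
Choose C and V: together they cover T8, T5, T9, T2 — every target.
Total install cost: 14 + 6 = 20.
No cover costs less than 20.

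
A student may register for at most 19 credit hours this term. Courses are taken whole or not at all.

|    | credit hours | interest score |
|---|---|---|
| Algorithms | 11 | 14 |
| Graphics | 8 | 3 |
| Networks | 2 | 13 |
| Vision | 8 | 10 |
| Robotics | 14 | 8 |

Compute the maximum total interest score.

Take Algorithms and Networks: credit hours 11 + 2 = 13 ≤ 19, interest score 14 + 13 = 27.
No other feasible combination does better.

27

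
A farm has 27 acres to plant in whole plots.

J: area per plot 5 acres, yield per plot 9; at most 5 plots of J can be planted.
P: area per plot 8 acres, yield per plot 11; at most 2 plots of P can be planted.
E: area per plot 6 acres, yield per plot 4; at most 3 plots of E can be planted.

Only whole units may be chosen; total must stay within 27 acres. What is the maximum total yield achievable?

45

2×J and 2×P: area 26 ≤ 27, yield 2·9 + 2·11 = 40.
5×J: area 25 ≤ 27, yield 5·9 = 45.
Best is 45.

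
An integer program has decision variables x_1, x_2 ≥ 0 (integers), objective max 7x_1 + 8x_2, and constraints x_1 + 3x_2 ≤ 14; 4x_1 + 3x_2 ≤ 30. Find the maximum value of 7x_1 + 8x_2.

The continuous relaxation peaks at (5.33, 2.89) with value 60.44; rounding to a feasible lattice point costs some objective.
(x_1,x_2)=(5,3): 1·5+3·3=14≤14, 4·5+3·3=29≤30, objective 59.
(x_1,x_2)=(6,2): 1·6+3·2=12≤14, 4·6+3·2=30≤30, objective 58.
(x_1,x_2)=(4,3): 1·4+3·3=13≤14, 4·4+3·3=25≤30, objective 52.
(x_1,x_2)=(5,2): 1·5+3·2=11≤14, 4·5+3·2=26≤30, objective 51.
No feasible integer point exceeds 59.

59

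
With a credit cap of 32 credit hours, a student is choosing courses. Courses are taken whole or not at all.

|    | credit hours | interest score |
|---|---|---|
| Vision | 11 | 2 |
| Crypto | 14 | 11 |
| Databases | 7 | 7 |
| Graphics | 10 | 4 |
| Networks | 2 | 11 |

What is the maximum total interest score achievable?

29

Crypto + Graphics + Networks: credit hours 14 + 10 + 2 = 26 ≤ 32, interest score 11 + 4 + 11 = 26.
Crypto + Databases + Networks: credit hours 14 + 7 + 2 = 23 ≤ 32, interest score 11 + 7 + 11 = 29.
Best is Crypto, Databases, and Networks with total interest score 29.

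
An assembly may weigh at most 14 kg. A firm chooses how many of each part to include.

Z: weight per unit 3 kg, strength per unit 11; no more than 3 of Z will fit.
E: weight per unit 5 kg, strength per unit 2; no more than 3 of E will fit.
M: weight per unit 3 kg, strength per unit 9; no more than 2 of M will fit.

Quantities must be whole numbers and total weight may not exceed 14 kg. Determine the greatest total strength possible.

42

This is a bounded integer knapsack.
2×Z and 2×M: weight 12 ≤ 14, strength 2·11 + 2·9 = 40.
3×Z and 1×M: weight 12 ≤ 14, strength 3·11 + 1·9 = 42.
Best is 42.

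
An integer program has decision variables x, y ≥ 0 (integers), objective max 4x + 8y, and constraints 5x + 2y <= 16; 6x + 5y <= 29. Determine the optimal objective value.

The continuous relaxation peaks at (0, 5.8) with value 46.40; rounding to a feasible lattice point costs some objective.
(x,y)=(0,5): 5·0+2·5=10≤16, 6·0+5·5=25≤29, objective 40.
(x,y)=(1,4): 5·1+2·4=13≤16, 6·1+5·4=26≤29, objective 36.
(x,y)=(0,4): 5·0+2·4=8≤16, 6·0+5·4=20≤29, objective 32.
The best lattice point is (0,5), giving 40.

40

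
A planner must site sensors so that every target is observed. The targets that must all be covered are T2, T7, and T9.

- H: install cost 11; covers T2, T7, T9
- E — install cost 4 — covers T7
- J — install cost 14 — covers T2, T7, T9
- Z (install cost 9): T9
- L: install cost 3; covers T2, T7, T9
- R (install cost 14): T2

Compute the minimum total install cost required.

3

L alone covers T2, T7, T9 — every target.
Total install cost: 3.
No cover costs less than 3.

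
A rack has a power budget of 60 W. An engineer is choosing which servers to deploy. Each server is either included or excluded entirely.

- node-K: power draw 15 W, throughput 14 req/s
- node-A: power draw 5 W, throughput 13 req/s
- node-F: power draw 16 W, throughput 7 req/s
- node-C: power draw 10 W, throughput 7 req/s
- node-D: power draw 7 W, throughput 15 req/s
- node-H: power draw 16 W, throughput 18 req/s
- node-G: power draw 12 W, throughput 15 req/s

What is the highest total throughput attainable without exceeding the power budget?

75

node-K + node-C + node-D + node-H + node-G: power draw 15 + 10 + 7 + 16 + 12 = 60 ≤ 60, throughput 14 + 7 + 15 + 18 + 15 = 69.
node-K + node-A + node-D + node-H + node-G: power draw 15 + 5 + 7 + 16 + 12 = 55 ≤ 60, throughput 14 + 13 + 15 + 18 + 15 = 75.
Best is node-K, node-A, node-D, node-H, and node-G with total throughput 75.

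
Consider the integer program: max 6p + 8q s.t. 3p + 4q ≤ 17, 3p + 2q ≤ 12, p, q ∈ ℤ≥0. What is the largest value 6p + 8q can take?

32

(p,q)=(0,4): 3·0+4·4=16≤17, 3·0+2·4=8≤12, objective 32.
(p,q)=(1,3): 3·1+4·3=15≤17, 3·1+2·3=9≤12, objective 30.
(p,q)=(0,3): 3·0+4·3=12≤17, 3·0+2·3=6≤12, objective 24.
Maximum is 32 at (p,q)=(0,4).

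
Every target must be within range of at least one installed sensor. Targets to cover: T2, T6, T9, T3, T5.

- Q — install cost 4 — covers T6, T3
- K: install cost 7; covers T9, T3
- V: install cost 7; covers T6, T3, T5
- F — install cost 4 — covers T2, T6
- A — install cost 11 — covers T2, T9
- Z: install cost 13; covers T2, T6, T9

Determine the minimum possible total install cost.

18

This is a weighted set-cover instance.
The greedy cost-per-new-target heuristic would pick Q, F, K, and V for 22, but a cheaper cover exists.
Choose K, V, and F: together they cover T2, T6, T9, T3, T5 — every target.
Total install cost: 7 + 7 + 4 = 18.
No cover costs less than 18.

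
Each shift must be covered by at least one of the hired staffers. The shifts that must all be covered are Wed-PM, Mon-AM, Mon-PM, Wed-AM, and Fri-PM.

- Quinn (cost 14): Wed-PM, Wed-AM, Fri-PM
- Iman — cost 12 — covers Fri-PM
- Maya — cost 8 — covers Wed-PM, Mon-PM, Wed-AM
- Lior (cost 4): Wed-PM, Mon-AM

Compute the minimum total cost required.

24

Choose Iman, Maya, and Lior: together they cover Wed-PM, Mon-AM, Mon-PM, Wed-AM, Fri-PM — every shift.
Total cost: 12 + 8 + 4 = 24.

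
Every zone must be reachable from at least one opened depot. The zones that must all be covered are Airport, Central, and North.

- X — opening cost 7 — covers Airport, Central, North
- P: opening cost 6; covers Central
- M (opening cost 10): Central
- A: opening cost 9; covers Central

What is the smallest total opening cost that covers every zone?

This is an integer covering problem.
X alone covers Airport, Central, North — every zone.
Total opening cost: 7.

7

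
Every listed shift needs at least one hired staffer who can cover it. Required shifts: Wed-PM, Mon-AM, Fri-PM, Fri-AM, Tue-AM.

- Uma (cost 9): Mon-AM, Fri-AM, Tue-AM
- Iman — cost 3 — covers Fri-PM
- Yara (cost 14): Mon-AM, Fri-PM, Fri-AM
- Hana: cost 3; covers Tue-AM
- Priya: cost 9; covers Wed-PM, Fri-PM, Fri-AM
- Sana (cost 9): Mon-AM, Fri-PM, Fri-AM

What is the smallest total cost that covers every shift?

The greedy cost-per-new-shift heuristic would pick Uma, Iman, and Priya for 21, but a cheaper cover exists.
Choose Uma and Priya: together they cover Wed-PM, Mon-AM, Fri-PM, Fri-AM, Tue-AM — every shift.
Total cost: 9 + 9 = 18.
No cover costs less than 18.

18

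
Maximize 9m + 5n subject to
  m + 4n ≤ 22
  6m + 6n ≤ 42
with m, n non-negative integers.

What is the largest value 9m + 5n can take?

63

(m,n)=(7,0): 1·7+4·0=7≤22, 6·7+6·0=42≤42, objective 63.
(m,n)=(6,1): 1·6+4·1=10≤22, 6·6+6·1=42≤42, objective 59.
(m,n)=(6,0): 1·6+4·0=6≤22, 6·6+6·0=36≤42, objective 54.
No feasible integer point exceeds 63.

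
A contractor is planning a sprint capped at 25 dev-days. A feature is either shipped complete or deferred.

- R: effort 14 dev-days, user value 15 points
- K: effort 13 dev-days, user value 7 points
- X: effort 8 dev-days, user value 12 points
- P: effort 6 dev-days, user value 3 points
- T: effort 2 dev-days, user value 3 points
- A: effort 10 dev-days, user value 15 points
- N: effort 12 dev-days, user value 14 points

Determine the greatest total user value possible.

This is a 0-1 knapsack instance.
X + T + A: effort 8 + 2 + 10 = 20 ≤ 25, user value 12 + 3 + 15 = 30.
T + A + N: effort 2 + 10 + 12 = 24 ≤ 25, user value 3 + 15 + 14 = 32.
R + X + T: effort 14 + 8 + 2 = 24 ≤ 25, user value 15 + 12 + 3 = 30.
Best is T, A, and N with total user value 32.

32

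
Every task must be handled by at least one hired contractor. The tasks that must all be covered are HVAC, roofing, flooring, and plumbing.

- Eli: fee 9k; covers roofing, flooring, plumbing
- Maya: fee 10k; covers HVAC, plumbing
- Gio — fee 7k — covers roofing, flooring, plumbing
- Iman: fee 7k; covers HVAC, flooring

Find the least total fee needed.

Choose Gio and Iman: together they cover HVAC, roofing, flooring, plumbing — every task.
Total fee: 7 + 7 = 14.
No cover costs less than 14.

14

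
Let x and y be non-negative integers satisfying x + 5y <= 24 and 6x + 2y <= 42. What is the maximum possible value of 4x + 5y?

39

(x,y)=(6,3): 1·6+5·3=21≤24, 6·6+2·3=42≤42, objective 39.
(x,y)=(4,4): 1·4+5·4=24≤24, 6·4+2·4=32≤42, objective 36.
(x,y)=(5,3): 1·5+5·3=20≤24, 6·5+2·3=36≤42, objective 35.
No feasible integer point exceeds 39.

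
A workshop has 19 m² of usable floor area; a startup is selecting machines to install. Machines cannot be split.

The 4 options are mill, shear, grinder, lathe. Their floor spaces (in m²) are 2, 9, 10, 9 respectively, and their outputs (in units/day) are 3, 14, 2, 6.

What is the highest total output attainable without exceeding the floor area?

Allowing fractional choices, the relaxed optimum would be about 22.3, but machines are indivisible.
mill + shear: floor space 2 + 9 = 11 ≤ 19, output 3 + 14 = 17.
shear + grinder: floor space 9 + 10 = 19 ≤ 19, output 14 + 2 = 16.
shear + lathe: floor space 9 + 9 = 18 ≤ 19, output 14 + 6 = 20.
Best is shear and lathe with total output 20.

20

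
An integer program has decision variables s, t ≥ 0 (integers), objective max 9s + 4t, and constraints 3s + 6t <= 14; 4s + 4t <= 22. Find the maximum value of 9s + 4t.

36

Relaxing integrality, the LP optimum is 42.00 at (s,t) = (4.67, 0), which is not an integer point.
(s,t)=(4,0): 3·4+6·0=12≤14, 4·4+4·0=16≤22, objective 36.
(s,t)=(3,0): 3·3+6·0=9≤14, 4·3+4·0=12≤22, objective 27.
Maximum is 36 at (s,t)=(4,0).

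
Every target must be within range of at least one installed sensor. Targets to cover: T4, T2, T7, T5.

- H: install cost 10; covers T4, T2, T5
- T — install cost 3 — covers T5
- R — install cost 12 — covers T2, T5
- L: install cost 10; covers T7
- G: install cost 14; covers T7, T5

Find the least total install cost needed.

Choose H and L: together they cover T4, T2, T7, T5 — every target.
Total install cost: 10 + 10 = 20.

20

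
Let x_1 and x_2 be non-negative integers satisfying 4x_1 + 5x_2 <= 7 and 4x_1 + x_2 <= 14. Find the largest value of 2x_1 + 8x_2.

Relaxing integrality, the LP optimum is 11.20 at (x_1,x_2) = (0, 1.4), which is not an integer point.
(x_1,x_2)=(0,1): 4·0+5·1=5≤7, 4·0+1·1=1≤14, objective 8.
(x_1,x_2)=(1,0): 4·1+5·0=4≤7, 4·1+1·0=4≤14, objective 2.
Maximum is 8 at (x_1,x_2)=(0,1).

8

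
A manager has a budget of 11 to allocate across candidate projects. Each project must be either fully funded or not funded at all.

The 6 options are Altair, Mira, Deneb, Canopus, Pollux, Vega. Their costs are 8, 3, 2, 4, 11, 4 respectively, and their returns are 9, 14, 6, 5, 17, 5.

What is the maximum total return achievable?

25

Allowing fractional choices, the relaxed optimum would be about 29.3, but projects are indivisible.
Mira + Deneb + Vega: cost 3 + 2 + 4 = 9 ≤ 11, return 14 + 6 + 5 = 25.
Mira + Canopus + Vega: cost 3 + 4 + 4 = 11 ≤ 11, return 14 + 5 + 5 = 24.
Mira + Deneb + Canopus: cost 3 + 2 + 4 = 9 ≤ 11, return 14 + 6 + 5 = 25.
The maximum return is 25; one optimal choice is Mira, Deneb, and Canopus.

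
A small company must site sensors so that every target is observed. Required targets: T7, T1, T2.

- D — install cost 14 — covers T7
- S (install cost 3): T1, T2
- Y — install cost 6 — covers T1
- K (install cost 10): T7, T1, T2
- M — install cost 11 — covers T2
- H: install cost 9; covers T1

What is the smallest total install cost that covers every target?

The greedy cost-per-new-target heuristic would pick S and K for 13, but a cheaper cover exists.
K alone covers T7, T1, T2 — every target.
Total install cost: 10.
No cover costs less than 10.

10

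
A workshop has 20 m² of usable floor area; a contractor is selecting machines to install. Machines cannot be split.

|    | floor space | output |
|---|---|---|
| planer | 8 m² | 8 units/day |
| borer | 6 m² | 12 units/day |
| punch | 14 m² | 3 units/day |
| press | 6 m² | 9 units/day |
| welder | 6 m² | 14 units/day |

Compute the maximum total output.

Take borer, press, and welder: floor space 6 + 6 + 6 = 18 ≤ 20, output 12 + 9 + 14 = 35.
No other feasible combination does better.

35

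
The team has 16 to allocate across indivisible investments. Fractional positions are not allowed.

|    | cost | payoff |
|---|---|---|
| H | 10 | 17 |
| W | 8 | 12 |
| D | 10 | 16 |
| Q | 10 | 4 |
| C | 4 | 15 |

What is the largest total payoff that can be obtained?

32

Allowing fractional choices, the relaxed optimum would be about 35.2, but investments are indivisible.
W + C: cost 8 + 4 = 12 ≤ 16, payoff 12 + 15 = 27.
H + C: cost 10 + 4 = 14 ≤ 16, payoff 17 + 15 = 32.
D + C: cost 10 + 4 = 14 ≤ 16, payoff 16 + 15 = 31.
Best is H and C with total payoff 32.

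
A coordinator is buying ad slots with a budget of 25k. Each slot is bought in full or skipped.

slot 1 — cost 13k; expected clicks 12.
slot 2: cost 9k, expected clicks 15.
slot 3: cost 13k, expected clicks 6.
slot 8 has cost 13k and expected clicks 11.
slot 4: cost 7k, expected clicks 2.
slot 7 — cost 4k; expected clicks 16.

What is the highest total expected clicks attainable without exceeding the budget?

Allowing fractional choices, the relaxed optimum would be about 42.1, but ad slots are indivisible.
slot 1 + slot 4 + slot 7: cost 13 + 7 + 4 = 24 ≤ 25, expected clicks 12 + 2 + 16 = 30.
slot 2 + slot 4 + slot 7: cost 9 + 7 + 4 = 20 ≤ 25, expected clicks 15 + 2 + 16 = 33.
slot 2 + slot 7: cost 9 + 4 = 13 ≤ 25, expected clicks 15 + 16 = 31.
Best is slot 2, slot 4, and slot 7 with total expected clicks 33.

33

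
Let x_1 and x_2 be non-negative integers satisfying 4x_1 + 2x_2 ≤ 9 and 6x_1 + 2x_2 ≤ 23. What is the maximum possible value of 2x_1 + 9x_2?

The continuous relaxation peaks at (0, 4.5) with value 40.50; rounding to a feasible lattice point costs some objective.
(x_1,x_2)=(0,4) is feasible, giving 36.
(x_1,x_2)=(0,3) is feasible, giving 27.
No feasible integer point exceeds 36.

36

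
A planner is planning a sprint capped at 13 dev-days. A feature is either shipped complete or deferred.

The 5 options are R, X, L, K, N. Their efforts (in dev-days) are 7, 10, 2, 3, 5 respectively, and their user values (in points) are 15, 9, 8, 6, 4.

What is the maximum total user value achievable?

This is a 0-1 knapsack instance.
Allowing fractional choices, the relaxed optimum would be about 29.9, but features are indivisible.
R + L: effort 7 + 2 = 9 ≤ 13, user value 15 + 8 = 23.
R + L + K: effort 7 + 2 + 3 = 12 ≤ 13, user value 15 + 8 + 6 = 29.
Best is R, L, and K with total user value 29.

29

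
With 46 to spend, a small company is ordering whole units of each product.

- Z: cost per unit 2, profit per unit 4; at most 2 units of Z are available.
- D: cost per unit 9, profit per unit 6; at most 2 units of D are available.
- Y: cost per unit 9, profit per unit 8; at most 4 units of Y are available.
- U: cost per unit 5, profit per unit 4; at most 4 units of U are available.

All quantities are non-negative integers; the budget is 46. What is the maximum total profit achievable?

This is a bounded integer knapsack.
2×Z, 4×Y, and 1×U: cost 45 ≤ 46, profit 2·4 + 4·8 + 1·4 = 44.
2×Z, 3×Y, and 3×U: cost 46 ≤ 46, profit 2·4 + 3·8 + 3·4 = 44.
Best is 44.

44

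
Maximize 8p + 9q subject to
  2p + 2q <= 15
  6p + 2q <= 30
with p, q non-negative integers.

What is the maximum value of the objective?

63

The continuous relaxation peaks at (0, 7.5) with value 67.50; rounding to a feasible lattice point costs some objective.
(p,q)=(0,7): 2·0+2·7=14≤15, 6·0+2·7=14≤30, objective 63.
(p,q)=(1,6): 2·1+2·6=14≤15, 6·1+2·6=18≤30, objective 62.
(p,q)=(0,6): 2·0+2·6=12≤15, 6·0+2·6=12≤30, objective 54.
The best lattice point is (0,7), giving 63.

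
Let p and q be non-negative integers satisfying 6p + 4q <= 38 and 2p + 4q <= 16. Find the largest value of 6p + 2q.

36

The continuous relaxation peaks at (6.33, 0) with value 38.00; rounding to a feasible lattice point costs some objective.
(p,q)=(6,0): 6·6+4·0=36≤38, 2·6+4·0=12≤16, objective 36.
(p,q)=(5,1): 6·5+4·1=34≤38, 2·5+4·1=14≤16, objective 32.
(p,q)=(5,0): 6·5+4·0=30≤38, 2·5+4·0=10≤16, objective 30.
Maximum is 36 at (p,q)=(6,0).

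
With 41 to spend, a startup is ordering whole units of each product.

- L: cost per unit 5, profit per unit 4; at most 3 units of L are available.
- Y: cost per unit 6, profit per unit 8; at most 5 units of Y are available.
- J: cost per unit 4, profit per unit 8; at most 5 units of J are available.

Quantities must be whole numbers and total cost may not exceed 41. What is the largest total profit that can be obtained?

Take 3×Y and 5×J: cost 38 ≤ 41, profit 3·8 + 5·8 = 64.
J has the best ratio (8/4) and is taken to its limit of 5; remaining capacity is filled optimally with the others.

64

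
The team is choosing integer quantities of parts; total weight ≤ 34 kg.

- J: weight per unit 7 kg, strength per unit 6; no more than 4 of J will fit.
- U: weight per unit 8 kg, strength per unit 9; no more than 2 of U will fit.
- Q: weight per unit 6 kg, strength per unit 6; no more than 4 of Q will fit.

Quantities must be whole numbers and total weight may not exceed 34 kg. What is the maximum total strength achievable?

Take 2×U and 3×Q: weight 34 ≤ 34, strength 2·9 + 3·6 = 36.
U has the best ratio (9/8) and is taken to its limit of 2; remaining capacity is filled optimally with the others.

36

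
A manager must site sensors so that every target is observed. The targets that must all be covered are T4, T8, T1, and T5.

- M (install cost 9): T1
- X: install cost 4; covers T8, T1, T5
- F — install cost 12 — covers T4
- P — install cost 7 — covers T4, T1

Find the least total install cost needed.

11

Choose X and P: together they cover T4, T8, T1, T5 — every target.
Total install cost: 4 + 7 = 11.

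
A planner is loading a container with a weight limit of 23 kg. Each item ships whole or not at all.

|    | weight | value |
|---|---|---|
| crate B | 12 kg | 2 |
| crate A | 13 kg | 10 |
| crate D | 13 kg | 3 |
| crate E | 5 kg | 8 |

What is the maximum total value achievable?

18

Allowing fractional choices, the relaxed optimum would be about 19.2, but items are indivisible.
crate A + crate E: weight 13 + 5 = 18 ≤ 23, value 10 + 8 = 18.
crate A: weight 13 ≤ 23, value 10.
crate D + crate E: weight 13 + 5 = 18 ≤ 23, value 3 + 8 = 11.
Best is crate A and crate E with total value 18.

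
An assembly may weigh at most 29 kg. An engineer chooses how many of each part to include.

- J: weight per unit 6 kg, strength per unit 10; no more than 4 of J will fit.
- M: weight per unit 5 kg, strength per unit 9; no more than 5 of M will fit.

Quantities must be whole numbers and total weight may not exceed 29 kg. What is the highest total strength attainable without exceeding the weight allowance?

49

This is a bounded integer knapsack.
M has the best ratio (9/5); taking only M gives at most 5×9 = 45 (stopped by the weight limit).
Mixing does better — 4×J and 1×M: weight 29 ≤ 29, strength 4·10 + 1·9 = 49.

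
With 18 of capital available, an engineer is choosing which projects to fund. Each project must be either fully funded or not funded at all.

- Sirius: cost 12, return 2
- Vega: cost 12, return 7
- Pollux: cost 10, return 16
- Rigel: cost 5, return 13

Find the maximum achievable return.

29

Take Pollux and Rigel: cost 10 + 5 = 15 ≤ 18, return 16 + 13 = 29.
No other feasible combination does better.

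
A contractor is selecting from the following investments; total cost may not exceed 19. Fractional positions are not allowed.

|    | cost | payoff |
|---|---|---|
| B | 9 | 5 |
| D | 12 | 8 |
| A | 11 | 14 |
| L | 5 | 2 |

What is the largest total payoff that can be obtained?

16

Take A and L: cost 11 + 5 = 16 ≤ 19, payoff 14 + 2 = 16.
No other feasible combination does better.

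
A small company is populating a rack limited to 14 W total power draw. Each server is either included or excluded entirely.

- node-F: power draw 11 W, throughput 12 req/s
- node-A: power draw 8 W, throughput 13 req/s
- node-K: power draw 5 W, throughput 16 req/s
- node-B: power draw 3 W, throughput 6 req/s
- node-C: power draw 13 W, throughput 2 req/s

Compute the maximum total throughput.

node-K + node-B: power draw 5 + 3 = 8 ≤ 14, throughput 16 + 6 = 22.
node-A + node-K: power draw 8 + 5 = 13 ≤ 14, throughput 13 + 16 = 29.
Best is node-A and node-K with total throughput 29.

29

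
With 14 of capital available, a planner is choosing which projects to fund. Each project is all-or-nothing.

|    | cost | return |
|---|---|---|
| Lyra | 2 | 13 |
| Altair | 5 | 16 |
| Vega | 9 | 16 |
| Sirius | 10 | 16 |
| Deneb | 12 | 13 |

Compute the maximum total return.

Take Altair and Vega: cost 5 + 9 = 14 ≤ 14, return 16 + 16 = 32.
No other feasible combination does better.

32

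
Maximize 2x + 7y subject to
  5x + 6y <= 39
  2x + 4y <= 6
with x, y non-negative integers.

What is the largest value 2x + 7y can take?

(x,y)=(1,1) is feasible, giving 9.
(x,y)=(0,1) is feasible, giving 7.
The best lattice point is (1,1), giving 9.

9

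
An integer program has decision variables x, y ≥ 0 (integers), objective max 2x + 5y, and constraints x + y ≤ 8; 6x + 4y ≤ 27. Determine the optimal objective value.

30

(x,y)=(0,6): 1·0+1·6=6≤8, 6·0+4·6=24≤27, objective 30.
(x,y)=(1,5): 1·1+1·5=6≤8, 6·1+4·5=26≤27, objective 27.
(x,y)=(0,5): 1·0+1·5=5≤8, 6·0+4·5=20≤27, objective 25.
No feasible integer point exceeds 30.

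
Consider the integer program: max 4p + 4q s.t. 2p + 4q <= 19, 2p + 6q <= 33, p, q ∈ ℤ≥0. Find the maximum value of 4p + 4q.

(p,q)=(9,0): 2·9+4·0=18≤19, 2·9+6·0=18≤33, objective 36.
(p,q)=(8,0): 2·8+4·0=16≤19, 2·8+6·0=16≤33, objective 32.
The best lattice point is (9,0), giving 36.

36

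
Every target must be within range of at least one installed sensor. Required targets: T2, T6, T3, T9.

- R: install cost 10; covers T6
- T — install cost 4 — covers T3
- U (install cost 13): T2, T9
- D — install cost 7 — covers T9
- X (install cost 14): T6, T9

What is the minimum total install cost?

Choose R, T, and U: together they cover T2, T6, T3, T9 — every target.
Total install cost: 10 + 4 + 13 = 27.
No cover costs less than 27.

27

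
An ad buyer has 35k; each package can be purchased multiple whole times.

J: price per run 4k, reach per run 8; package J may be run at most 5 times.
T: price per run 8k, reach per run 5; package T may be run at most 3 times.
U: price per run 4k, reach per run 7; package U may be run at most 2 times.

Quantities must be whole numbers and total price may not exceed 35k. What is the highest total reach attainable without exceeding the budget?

This is a bounded integer knapsack.
Take 5×J and 2×U: price 28 ≤ 35, reach 5·8 + 2·7 = 54.
J has the best ratio (8/4) and is taken to its limit of 5; remaining capacity is filled optimally with the others.

54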